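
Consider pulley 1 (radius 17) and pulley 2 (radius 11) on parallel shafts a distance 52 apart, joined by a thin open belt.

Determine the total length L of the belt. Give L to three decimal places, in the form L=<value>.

open belt: β = asin((r2−r1)/C) = asin(-6/52) = -6.6258°
wrap1 = π − 2β = 193.2516°
wrap2 = π + 2β = 166.7484°
tangent length = C·cosβ = 51.6527
L = r1·wrap1 + r2·wrap2 + 2·C·cosβ = 17·3.3729 + 11·2.9103 + 2·51.6527 = 192.6577

L=192.658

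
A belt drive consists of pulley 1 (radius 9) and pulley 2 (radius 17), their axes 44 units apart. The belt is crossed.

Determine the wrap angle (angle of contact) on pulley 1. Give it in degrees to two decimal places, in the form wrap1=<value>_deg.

wrap1=252.44_deg

crossed belt: β = asin((r1+r2)/C) = asin(26/44) = 36.2215°
wrap1 = wrap2 = π + 2β = 252.4431°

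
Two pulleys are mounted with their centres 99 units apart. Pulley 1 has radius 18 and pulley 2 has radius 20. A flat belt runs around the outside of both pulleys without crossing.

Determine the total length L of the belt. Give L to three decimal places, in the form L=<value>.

L=317.421

open belt: β = asin((r2−r1)/C) = asin(2/99) = 1.1576°
wrap1 = π − 2β = 177.6849°
wrap2 = π + 2β = 182.3151°
tangent length = C·cosβ = 98.9798
L = r1·wrap1 + r2·wrap2 + 2·C·cosβ = 18·3.1012 + 20·3.1820 + 2·98.9798 = 317.4209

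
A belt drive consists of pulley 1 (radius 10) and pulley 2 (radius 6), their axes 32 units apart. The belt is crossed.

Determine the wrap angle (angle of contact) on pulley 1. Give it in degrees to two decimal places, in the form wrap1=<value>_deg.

crossed belt: β = asin((r1+r2)/C) = asin(16/32) = 30.0000°
wrap1 = wrap2 = π + 2β = 240.0000°

wrap1=240.00_deg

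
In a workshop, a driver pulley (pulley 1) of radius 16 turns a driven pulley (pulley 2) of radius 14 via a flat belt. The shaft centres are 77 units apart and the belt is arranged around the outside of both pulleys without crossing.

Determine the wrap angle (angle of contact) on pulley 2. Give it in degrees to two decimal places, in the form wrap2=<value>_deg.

wrap2=177.02_deg

open belt: β = asin((r2−r1)/C) = asin(-2/77) = -1.4884°
wrap1 = π − 2β = 182.9767°
wrap2 = π + 2β = 177.0233°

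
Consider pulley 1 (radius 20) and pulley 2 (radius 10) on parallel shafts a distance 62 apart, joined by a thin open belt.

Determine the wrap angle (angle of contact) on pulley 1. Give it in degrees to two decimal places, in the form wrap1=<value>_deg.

open belt: β = asin((r2−r1)/C) = asin(-10/62) = -9.2818°
wrap1 = π − 2β = 198.5636°
wrap2 = π + 2β = 161.4364°

wrap1=198.56_deg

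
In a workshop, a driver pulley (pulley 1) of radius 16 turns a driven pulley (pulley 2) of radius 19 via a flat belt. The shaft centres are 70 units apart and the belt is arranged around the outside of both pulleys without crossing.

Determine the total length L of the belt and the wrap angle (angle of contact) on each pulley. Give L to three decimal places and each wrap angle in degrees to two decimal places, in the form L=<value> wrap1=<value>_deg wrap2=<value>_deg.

L=250.084 wrap1=175.09_deg wrap2=184.91_deg

open belt: β = asin((r2−r1)/C) = asin(3/70) = 2.4563°
wrap1 = π − 2β = 175.0874°
wrap2 = π + 2β = 184.9126°
tangent length = C·cosβ = 69.9357
L = r1·wrap1 + r2·wrap2 + 2·C·cosβ = 16·3.0559 + 19·3.2273 + 2·69.9357 = 250.0843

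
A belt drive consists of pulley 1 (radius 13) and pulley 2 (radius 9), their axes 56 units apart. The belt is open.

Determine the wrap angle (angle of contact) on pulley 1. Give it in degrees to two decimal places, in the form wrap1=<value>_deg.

open belt: β = asin((r2−r1)/C) = asin(-4/56) = -4.0960°
wrap1 = π − 2β = 188.1921°
wrap2 = π + 2β = 171.8079°

wrap1=188.19_deg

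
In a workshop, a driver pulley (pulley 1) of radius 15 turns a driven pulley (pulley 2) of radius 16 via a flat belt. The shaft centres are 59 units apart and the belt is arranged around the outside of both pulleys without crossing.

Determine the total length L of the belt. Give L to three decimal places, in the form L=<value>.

L=215.406

open belt: β = asin((r2−r1)/C) = asin(1/59) = 0.9712°
wrap1 = π − 2β = 178.0577°
wrap2 = π + 2β = 181.9423°
tangent length = C·cosβ = 58.9915
L = r1·wrap1 + r2·wrap2 + 2·C·cosβ = 15·3.1077 + 16·3.1755 + 2·58.9915 = 215.4063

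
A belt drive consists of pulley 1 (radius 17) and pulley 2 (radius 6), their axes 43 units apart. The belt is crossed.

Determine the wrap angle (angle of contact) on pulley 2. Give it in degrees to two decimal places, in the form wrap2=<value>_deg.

crossed belt: β = asin((r1+r2)/C) = asin(23/43) = 32.3360°
wrap1 = wrap2 = π + 2β = 244.6721°

wrap2=244.67_deg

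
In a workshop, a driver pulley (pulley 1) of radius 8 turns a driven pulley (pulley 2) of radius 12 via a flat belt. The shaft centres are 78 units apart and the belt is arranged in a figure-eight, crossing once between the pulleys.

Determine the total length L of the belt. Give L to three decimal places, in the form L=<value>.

crossed belt: β = asin((r1+r2)/C) = asin(20/78) = 14.8572°
wrap1 = wrap2 = π + 2β = 209.7143°
tangent length = C·cosβ = 75.3923
L = (r1+r2)·wrap + 2·C·cosβ = 20·3.6602 + 2·75.3923 = 223.9887

L=223.989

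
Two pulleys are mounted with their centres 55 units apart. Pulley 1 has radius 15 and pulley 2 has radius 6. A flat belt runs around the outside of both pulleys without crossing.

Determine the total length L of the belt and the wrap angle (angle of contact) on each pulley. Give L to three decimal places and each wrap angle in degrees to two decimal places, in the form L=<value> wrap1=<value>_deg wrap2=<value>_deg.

open belt: β = asin((r2−r1)/C) = asin(-9/55) = -9.4180°
wrap1 = π − 2β = 198.8361°
wrap2 = π + 2β = 161.1639°
tangent length = C·cosβ = 54.2586
L = r1·wrap1 + r2·wrap2 + 2·C·cosβ = 15·3.4703 + 6·2.8128 + 2·54.2586 = 177.4495

L=177.449 wrap1=198.84_deg wrap2=161.16_deg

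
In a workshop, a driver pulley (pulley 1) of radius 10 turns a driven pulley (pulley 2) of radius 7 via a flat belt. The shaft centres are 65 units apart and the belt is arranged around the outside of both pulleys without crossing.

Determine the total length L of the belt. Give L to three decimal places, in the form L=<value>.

L=183.546

open belt: β = asin((r2−r1)/C) = asin(-3/65) = -2.6454°
wrap1 = π − 2β = 185.2907°
wrap2 = π + 2β = 174.7093°
tangent length = C·cosβ = 64.9307
L = r1·wrap1 + r2·wrap2 + 2·C·cosβ = 10·3.2339 + 7·3.0493 + 2·64.9307 = 183.5456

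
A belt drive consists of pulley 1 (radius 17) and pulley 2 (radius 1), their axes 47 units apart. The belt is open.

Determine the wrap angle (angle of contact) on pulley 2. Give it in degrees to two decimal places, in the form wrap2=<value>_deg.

wrap2=140.19_deg

open belt: β = asin((r2−r1)/C) = asin(-16/47) = -19.9028°
wrap1 = π − 2β = 219.8056°
wrap2 = π + 2β = 140.1944°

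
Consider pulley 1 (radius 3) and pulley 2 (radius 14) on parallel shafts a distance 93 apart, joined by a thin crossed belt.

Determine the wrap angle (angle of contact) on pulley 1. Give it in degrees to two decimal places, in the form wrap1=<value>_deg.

crossed belt: β = asin((r1+r2)/C) = asin(17/93) = 10.5326°
wrap1 = wrap2 = π + 2β = 201.0653°

wrap1=201.07_deg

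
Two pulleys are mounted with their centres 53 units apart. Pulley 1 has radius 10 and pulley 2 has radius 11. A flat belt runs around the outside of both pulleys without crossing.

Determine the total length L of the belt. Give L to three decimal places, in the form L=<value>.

L=171.992

open belt: β = asin((r2−r1)/C) = asin(1/53) = 1.0811°
wrap1 = π − 2β = 177.8378°
wrap2 = π + 2β = 182.1622°
tangent length = C·cosβ = 52.9906
L = r1·wrap1 + r2·wrap2 + 2·C·cosβ = 10·3.1039 + 11·3.1793 + 2·52.9906 = 171.9923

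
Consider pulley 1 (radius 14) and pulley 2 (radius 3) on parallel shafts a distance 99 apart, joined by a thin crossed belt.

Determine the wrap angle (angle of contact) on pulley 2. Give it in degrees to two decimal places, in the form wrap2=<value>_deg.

crossed belt: β = asin((r1+r2)/C) = asin(17/99) = 9.8877°
wrap1 = wrap2 = π + 2β = 199.7753°

wrap2=199.78_deg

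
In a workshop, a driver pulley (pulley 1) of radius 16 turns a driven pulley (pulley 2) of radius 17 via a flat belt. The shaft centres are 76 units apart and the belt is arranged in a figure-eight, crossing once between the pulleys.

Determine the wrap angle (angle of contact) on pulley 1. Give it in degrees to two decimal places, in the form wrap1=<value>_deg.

wrap1=231.47_deg

crossed belt: β = asin((r1+r2)/C) = asin(33/76) = 25.7351°
wrap1 = wrap2 = π + 2β = 231.4701°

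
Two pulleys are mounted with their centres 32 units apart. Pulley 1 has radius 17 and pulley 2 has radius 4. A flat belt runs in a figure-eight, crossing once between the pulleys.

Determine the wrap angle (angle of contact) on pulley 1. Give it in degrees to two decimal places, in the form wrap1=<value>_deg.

wrap1=262.03_deg

crossed belt: β = asin((r1+r2)/C) = asin(21/32) = 41.0145°
wrap1 = wrap2 = π + 2β = 262.0290°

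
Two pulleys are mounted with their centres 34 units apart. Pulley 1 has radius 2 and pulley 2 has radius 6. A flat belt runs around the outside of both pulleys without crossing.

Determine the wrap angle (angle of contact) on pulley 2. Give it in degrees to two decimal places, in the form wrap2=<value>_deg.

wrap2=193.51_deg

open belt: β = asin((r2−r1)/C) = asin(4/34) = 6.7563°
wrap1 = π − 2β = 166.4873°
wrap2 = π + 2β = 193.5127°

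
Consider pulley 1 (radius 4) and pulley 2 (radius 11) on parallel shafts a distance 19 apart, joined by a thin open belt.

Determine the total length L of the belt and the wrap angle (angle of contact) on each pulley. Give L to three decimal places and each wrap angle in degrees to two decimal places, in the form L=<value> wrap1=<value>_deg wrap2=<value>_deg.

open belt: β = asin((r2−r1)/C) = asin(7/19) = 21.6183°
wrap1 = π − 2β = 136.7635°
wrap2 = π + 2β = 223.2365°
tangent length = C·cosβ = 17.6635
L = r1·wrap1 + r2·wrap2 + 2·C·cosβ = 4·2.3870 + 11·3.8962 + 2·17.6635 = 87.7333

L=87.733 wrap1=136.76_deg wrap2=223.24_deg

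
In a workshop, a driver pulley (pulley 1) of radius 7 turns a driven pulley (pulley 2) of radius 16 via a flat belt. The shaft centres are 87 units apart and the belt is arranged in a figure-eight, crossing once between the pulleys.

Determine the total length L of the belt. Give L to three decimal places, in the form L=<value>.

crossed belt: β = asin((r1+r2)/C) = asin(23/87) = 15.3294°
wrap1 = wrap2 = π + 2β = 210.6588°
tangent length = C·cosβ = 83.9047
L = (r1+r2)·wrap + 2·C·cosβ = 23·3.6767 + 2·83.9047 = 252.3733

L=252.373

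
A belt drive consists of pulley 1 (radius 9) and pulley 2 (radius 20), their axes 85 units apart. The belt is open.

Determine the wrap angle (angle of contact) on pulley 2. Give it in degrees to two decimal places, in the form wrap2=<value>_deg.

wrap2=194.87_deg

open belt: β = asin((r2−r1)/C) = asin(11/85) = 7.4356°
wrap1 = π − 2β = 165.1288°
wrap2 = π + 2β = 194.8712°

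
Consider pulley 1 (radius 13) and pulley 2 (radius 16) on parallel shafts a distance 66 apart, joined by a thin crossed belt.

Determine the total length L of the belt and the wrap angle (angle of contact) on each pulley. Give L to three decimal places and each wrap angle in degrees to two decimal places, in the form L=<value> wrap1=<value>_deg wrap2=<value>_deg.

crossed belt: β = asin((r1+r2)/C) = asin(29/66) = 26.0652°
wrap1 = wrap2 = π + 2β = 232.1304°
tangent length = C·cosβ = 59.2874
L = (r1+r2)·wrap + 2·C·cosβ = 29·4.0514 + 2·59.2874 = 236.0666

L=236.067 wrap1=232.13_deg wrap2=232.13_deg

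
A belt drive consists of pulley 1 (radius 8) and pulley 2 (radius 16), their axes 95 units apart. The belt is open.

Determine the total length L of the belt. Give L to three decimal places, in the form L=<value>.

open belt: β = asin((r2−r1)/C) = asin(8/95) = 4.8306°
wrap1 = π − 2β = 170.3387°
wrap2 = π + 2β = 189.6613°
tangent length = C·cosβ = 94.6626
L = r1·wrap1 + r2·wrap2 + 2·C·cosβ = 8·2.9730 + 16·3.3102 + 2·94.6626 = 266.0723

L=266.072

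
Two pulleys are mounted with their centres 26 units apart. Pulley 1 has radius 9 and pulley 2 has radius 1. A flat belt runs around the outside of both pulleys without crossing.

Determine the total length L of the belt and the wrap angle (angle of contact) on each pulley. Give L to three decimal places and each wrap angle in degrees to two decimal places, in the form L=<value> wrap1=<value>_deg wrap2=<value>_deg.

open belt: β = asin((r2−r1)/C) = asin(-8/26) = -17.9202°
wrap1 = π − 2β = 215.8404°
wrap2 = π + 2β = 144.1596°
tangent length = C·cosβ = 24.7386
L = r1·wrap1 + r2·wrap2 + 2·C·cosβ = 9·3.7671 + 1·2.5161 + 2·24.7386 = 85.8975

L=85.897 wrap1=215.84_deg wrap2=144.16_deg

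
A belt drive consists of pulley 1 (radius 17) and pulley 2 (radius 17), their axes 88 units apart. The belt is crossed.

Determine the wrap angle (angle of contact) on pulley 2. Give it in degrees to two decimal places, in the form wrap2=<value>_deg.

wrap2=225.46_deg

crossed belt: β = asin((r1+r2)/C) = asin(34/88) = 22.7284°
wrap1 = wrap2 = π + 2β = 225.4568°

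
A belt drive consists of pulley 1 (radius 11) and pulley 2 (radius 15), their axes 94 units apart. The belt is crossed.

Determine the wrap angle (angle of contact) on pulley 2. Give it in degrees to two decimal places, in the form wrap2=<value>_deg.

wrap2=212.11_deg

crossed belt: β = asin((r1+r2)/C) = asin(26/94) = 16.0571°
wrap1 = wrap2 = π + 2β = 212.1143°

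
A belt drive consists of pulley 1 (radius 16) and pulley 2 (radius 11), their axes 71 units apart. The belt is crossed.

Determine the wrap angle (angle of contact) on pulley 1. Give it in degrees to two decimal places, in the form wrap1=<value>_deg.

wrap1=224.70_deg

crossed belt: β = asin((r1+r2)/C) = asin(27/71) = 22.3511°
wrap1 = wrap2 = π + 2β = 224.7023°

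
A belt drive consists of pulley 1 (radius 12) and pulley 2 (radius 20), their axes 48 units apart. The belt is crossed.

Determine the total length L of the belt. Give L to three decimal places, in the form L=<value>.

crossed belt: β = asin((r1+r2)/C) = asin(32/48) = 41.8103°
wrap1 = wrap2 = π + 2β = 263.6206°
tangent length = C·cosβ = 35.7771
L = (r1+r2)·wrap + 2·C·cosβ = 32·4.6010 + 2·35.7771 = 218.7877

L=218.788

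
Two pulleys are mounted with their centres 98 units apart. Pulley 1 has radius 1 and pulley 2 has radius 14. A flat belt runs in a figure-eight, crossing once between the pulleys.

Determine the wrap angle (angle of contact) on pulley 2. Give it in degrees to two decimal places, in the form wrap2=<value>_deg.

crossed belt: β = asin((r1+r2)/C) = asin(15/98) = 8.8044°
wrap1 = wrap2 = π + 2β = 197.6087°

wrap2=197.61_deg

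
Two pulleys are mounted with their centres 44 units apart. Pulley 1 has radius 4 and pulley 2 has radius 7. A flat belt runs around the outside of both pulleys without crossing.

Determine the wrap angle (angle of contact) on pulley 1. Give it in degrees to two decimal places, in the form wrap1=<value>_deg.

open belt: β = asin((r2−r1)/C) = asin(3/44) = 3.9096°
wrap1 = π − 2β = 172.1809°
wrap2 = π + 2β = 187.8191°

wrap1=172.18_deg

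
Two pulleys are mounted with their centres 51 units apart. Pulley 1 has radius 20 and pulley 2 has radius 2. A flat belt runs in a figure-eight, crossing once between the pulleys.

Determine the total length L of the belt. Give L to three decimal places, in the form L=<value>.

crossed belt: β = asin((r1+r2)/C) = asin(22/51) = 25.5547°
wrap1 = wrap2 = π + 2β = 231.1094°
tangent length = C·cosβ = 46.0109
L = (r1+r2)·wrap + 2·C·cosβ = 22·4.0336 + 2·46.0109 = 180.7614

L=180.761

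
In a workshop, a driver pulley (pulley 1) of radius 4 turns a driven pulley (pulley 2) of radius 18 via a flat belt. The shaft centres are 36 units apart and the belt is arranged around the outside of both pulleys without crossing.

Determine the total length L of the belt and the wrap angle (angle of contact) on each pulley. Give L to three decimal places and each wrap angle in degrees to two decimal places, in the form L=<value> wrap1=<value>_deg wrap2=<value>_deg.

open belt: β = asin((r2−r1)/C) = asin(14/36) = 22.8854°
wrap1 = π − 2β = 134.2292°
wrap2 = π + 2β = 225.7708°
tangent length = C·cosβ = 33.1662
L = r1·wrap1 + r2·wrap2 + 2·C·cosβ = 4·2.3427 + 18·3.9404 + 2·33.1662 = 146.6314

L=146.631 wrap1=134.23_deg wrap2=225.77_deg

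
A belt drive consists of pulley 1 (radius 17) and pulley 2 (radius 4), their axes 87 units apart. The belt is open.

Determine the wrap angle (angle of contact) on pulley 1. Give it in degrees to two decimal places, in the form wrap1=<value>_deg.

wrap1=197.19_deg

open belt: β = asin((r2−r1)/C) = asin(-13/87) = -8.5936°
wrap1 = π − 2β = 197.1872°
wrap2 = π + 2β = 162.8128°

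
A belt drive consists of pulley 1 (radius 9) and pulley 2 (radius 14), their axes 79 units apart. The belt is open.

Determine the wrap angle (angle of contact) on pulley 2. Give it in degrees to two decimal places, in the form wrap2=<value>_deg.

open belt: β = asin((r2−r1)/C) = asin(5/79) = 3.6287°
wrap1 = π − 2β = 172.7425°
wrap2 = π + 2β = 187.2575°

wrap2=187.26_deg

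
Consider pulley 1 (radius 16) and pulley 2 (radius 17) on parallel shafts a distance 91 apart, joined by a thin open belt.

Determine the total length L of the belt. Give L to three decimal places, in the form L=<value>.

open belt: β = asin((r2−r1)/C) = asin(1/91) = 0.6296°
wrap1 = π − 2β = 178.7407°
wrap2 = π + 2β = 181.2593°
tangent length = C·cosβ = 90.9945
L = r1·wrap1 + r2·wrap2 + 2·C·cosβ = 16·3.1196 + 17·3.1636 + 2·90.9945 = 285.6835

L=285.684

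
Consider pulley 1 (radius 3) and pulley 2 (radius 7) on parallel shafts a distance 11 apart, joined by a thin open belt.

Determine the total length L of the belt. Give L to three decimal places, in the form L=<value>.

open belt: β = asin((r2−r1)/C) = asin(4/11) = 21.3237°
wrap1 = π − 2β = 137.3526°
wrap2 = π + 2β = 222.6474°
tangent length = C·cosβ = 10.2470
L = r1·wrap1 + r2·wrap2 + 2·C·cosβ = 3·2.3973 + 7·3.8859 + 2·10.2470 = 54.8872

L=54.887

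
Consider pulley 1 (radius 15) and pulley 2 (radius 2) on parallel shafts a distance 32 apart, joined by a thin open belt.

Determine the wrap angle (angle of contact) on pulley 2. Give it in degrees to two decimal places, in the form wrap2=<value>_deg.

wrap2=132.06_deg

open belt: β = asin((r2−r1)/C) = asin(-13/32) = -23.9695°
wrap1 = π − 2β = 227.9390°
wrap2 = π + 2β = 132.0610°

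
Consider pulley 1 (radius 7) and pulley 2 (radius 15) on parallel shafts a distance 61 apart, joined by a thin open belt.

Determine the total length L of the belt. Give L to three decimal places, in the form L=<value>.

L=192.166

open belt: β = asin((r2−r1)/C) = asin(8/61) = 7.5359°
wrap1 = π − 2β = 164.9282°
wrap2 = π + 2β = 195.0718°
tangent length = C·cosβ = 60.4731
L = r1·wrap1 + r2·wrap2 + 2·C·cosβ = 7·2.8785 + 15·3.4046 + 2·60.4731 = 192.1657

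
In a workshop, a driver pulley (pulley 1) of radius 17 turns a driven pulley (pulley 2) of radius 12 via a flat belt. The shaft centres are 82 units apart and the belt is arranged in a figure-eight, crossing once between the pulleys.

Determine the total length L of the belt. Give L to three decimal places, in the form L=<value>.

L=265.473

crossed belt: β = asin((r1+r2)/C) = asin(29/82) = 20.7113°
wrap1 = wrap2 = π + 2β = 221.4225°
tangent length = C·cosβ = 76.7007
L = (r1+r2)·wrap + 2·C·cosβ = 29·3.8646 + 2·76.7007 = 265.4734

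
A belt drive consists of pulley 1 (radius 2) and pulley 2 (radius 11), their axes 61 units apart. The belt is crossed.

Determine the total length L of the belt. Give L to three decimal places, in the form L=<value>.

crossed belt: β = asin((r1+r2)/C) = asin(13/61) = 12.3049°
wrap1 = wrap2 = π + 2β = 204.6099°
tangent length = C·cosβ = 59.5987
L = (r1+r2)·wrap + 2·C·cosβ = 13·3.5711 + 2·59.5987 = 165.6218

L=165.622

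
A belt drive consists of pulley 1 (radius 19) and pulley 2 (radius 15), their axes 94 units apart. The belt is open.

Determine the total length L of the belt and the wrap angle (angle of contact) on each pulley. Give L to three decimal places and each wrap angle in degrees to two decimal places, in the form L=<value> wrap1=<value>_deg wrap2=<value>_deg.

L=294.984 wrap1=184.88_deg wrap2=175.12_deg

open belt: β = asin((r2−r1)/C) = asin(-4/94) = -2.4389°
wrap1 = π − 2β = 184.8777°
wrap2 = π + 2β = 175.1223°
tangent length = C·cosβ = 93.9149
L = r1·wrap1 + r2·wrap2 + 2·C·cosβ = 19·3.2267 + 15·3.0565 + 2·93.9149 = 294.9844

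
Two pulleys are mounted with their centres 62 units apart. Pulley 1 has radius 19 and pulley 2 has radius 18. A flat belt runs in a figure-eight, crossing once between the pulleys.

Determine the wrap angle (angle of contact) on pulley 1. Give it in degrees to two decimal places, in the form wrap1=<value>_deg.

crossed belt: β = asin((r1+r2)/C) = asin(37/62) = 36.6392°
wrap1 = wrap2 = π + 2β = 253.2784°

wrap1=253.28_deg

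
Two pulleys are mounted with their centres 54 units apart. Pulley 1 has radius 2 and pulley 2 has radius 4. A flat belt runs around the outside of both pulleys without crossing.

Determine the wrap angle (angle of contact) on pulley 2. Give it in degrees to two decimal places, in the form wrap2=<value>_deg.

wrap2=184.25_deg

open belt: β = asin((r2−r1)/C) = asin(2/54) = 2.1226°
wrap1 = π − 2β = 175.7549°
wrap2 = π + 2β = 184.2451°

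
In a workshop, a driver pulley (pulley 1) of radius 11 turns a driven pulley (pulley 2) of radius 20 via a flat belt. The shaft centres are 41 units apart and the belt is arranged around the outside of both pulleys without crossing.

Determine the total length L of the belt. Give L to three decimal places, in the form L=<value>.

open belt: β = asin((r2−r1)/C) = asin(9/41) = 12.6804°
wrap1 = π − 2β = 154.6392°
wrap2 = π + 2β = 205.3608°
tangent length = C·cosβ = 40.0000
L = r1·wrap1 + r2·wrap2 + 2·C·cosβ = 11·2.6990 + 20·3.5842 + 2·40.0000 = 181.3730

L=181.373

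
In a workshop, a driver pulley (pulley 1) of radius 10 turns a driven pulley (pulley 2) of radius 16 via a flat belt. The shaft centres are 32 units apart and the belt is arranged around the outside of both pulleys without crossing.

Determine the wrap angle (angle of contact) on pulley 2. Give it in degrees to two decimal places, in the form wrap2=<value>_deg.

open belt: β = asin((r2−r1)/C) = asin(6/32) = 10.8069°
wrap1 = π − 2β = 158.3862°
wrap2 = π + 2β = 201.6138°

wrap2=201.61_deg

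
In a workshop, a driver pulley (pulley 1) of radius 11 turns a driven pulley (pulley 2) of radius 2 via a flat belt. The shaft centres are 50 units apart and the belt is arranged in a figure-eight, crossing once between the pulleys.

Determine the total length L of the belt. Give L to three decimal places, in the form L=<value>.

L=144.240

crossed belt: β = asin((r1+r2)/C) = asin(13/50) = 15.0701°
wrap1 = wrap2 = π + 2β = 210.1401°
tangent length = C·cosβ = 48.2804
L = (r1+r2)·wrap + 2·C·cosβ = 13·3.6676 + 2·48.2804 = 144.2401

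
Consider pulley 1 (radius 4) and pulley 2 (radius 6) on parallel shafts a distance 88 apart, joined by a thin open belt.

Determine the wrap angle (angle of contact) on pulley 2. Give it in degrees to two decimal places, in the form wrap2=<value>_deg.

wrap2=182.60_deg

open belt: β = asin((r2−r1)/C) = asin(2/88) = 1.3023°
wrap1 = π − 2β = 177.3954°
wrap2 = π + 2β = 182.6046°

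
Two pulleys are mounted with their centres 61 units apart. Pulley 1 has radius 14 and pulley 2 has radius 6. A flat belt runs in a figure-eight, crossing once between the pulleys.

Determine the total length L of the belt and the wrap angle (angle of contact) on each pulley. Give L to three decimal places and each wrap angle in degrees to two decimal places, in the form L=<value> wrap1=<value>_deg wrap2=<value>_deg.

L=191.450 wrap1=218.28_deg wrap2=218.28_deg

crossed belt: β = asin((r1+r2)/C) = asin(20/61) = 19.1395°
wrap1 = wrap2 = π + 2β = 218.2789°
tangent length = C·cosβ = 57.6281
L = (r1+r2)·wrap + 2·C·cosβ = 20·3.8097 + 2·57.6281 = 191.4500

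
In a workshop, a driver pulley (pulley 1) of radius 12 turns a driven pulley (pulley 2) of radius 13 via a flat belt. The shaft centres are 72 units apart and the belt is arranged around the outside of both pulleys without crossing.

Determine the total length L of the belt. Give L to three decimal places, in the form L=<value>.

L=222.554

open belt: β = asin((r2−r1)/C) = asin(1/72) = 0.7958°
wrap1 = π − 2β = 178.4084°
wrap2 = π + 2β = 181.5916°
tangent length = C·cosβ = 71.9931
L = r1·wrap1 + r2·wrap2 + 2·C·cosβ = 12·3.1138 + 13·3.1694 + 2·71.9931 = 222.5537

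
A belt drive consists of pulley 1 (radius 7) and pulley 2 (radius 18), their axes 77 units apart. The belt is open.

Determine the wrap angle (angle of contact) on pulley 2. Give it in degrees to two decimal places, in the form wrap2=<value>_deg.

wrap2=196.43_deg

open belt: β = asin((r2−r1)/C) = asin(11/77) = 8.2132°
wrap1 = π − 2β = 163.5736°
wrap2 = π + 2β = 196.4264°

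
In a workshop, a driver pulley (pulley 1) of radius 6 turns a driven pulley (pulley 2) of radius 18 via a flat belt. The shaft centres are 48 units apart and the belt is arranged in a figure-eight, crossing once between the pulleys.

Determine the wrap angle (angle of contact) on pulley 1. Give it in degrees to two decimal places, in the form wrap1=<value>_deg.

crossed belt: β = asin((r1+r2)/C) = asin(24/48) = 30.0000°
wrap1 = wrap2 = π + 2β = 240.0000°

wrap1=240.00_deg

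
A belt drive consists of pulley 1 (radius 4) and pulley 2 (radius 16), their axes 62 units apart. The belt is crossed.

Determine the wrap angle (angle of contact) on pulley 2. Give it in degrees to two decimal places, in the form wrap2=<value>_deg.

crossed belt: β = asin((r1+r2)/C) = asin(20/62) = 18.8191°
wrap1 = wrap2 = π + 2β = 217.6381°

wrap2=217.64_deg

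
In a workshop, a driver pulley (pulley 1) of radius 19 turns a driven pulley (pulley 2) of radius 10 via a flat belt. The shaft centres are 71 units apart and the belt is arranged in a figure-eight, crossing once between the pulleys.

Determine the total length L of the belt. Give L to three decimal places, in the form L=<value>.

crossed belt: β = asin((r1+r2)/C) = asin(29/71) = 24.1075°
wrap1 = wrap2 = π + 2β = 228.2151°
tangent length = C·cosβ = 64.8074
L = (r1+r2)·wrap + 2·C·cosβ = 29·3.9831 + 2·64.8074 = 245.1249

L=245.125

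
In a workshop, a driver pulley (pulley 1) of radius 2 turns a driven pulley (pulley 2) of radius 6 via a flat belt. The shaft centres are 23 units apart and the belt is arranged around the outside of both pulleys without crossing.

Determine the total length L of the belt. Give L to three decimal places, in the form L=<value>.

L=71.830

open belt: β = asin((r2−r1)/C) = asin(4/23) = 10.0154°
wrap1 = π − 2β = 159.9692°
wrap2 = π + 2β = 200.0308°
tangent length = C·cosβ = 22.6495
L = r1·wrap1 + r2·wrap2 + 2·C·cosβ = 2·2.7920 + 6·3.4912 + 2·22.6495 = 71.8302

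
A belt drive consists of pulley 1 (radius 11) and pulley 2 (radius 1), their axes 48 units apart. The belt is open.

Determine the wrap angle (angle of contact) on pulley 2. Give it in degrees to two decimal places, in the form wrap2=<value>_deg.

wrap2=155.95_deg

open belt: β = asin((r2−r1)/C) = asin(-10/48) = -12.0247°
wrap1 = π − 2β = 204.0494°
wrap2 = π + 2β = 155.9506°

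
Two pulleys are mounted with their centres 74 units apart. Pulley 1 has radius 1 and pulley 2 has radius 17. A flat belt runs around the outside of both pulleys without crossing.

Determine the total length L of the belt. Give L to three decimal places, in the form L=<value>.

L=208.022

open belt: β = asin((r2−r1)/C) = asin(16/74) = 12.4869°
wrap1 = π − 2β = 155.0262°
wrap2 = π + 2β = 204.9738°
tangent length = C·cosβ = 72.2496
L = r1·wrap1 + r2·wrap2 + 2·C·cosβ = 1·2.7057 + 17·3.5775 + 2·72.2496 = 208.0218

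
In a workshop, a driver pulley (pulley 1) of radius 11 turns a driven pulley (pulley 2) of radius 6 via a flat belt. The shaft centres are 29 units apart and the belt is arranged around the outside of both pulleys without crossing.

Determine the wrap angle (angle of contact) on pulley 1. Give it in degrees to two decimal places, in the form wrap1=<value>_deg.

wrap1=199.86_deg

open belt: β = asin((r2−r1)/C) = asin(-5/29) = -9.9282°
wrap1 = π − 2β = 199.8564°
wrap2 = π + 2β = 160.1436°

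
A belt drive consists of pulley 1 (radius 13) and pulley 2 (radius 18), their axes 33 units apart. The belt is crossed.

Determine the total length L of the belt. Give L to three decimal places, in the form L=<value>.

L=195.710

crossed belt: β = asin((r1+r2)/C) = asin(31/33) = 69.9500°
wrap1 = wrap2 = π + 2β = 319.9000°
tangent length = C·cosβ = 11.3137
L = (r1+r2)·wrap + 2·C·cosβ = 31·5.5833 + 2·11.3137 = 195.7100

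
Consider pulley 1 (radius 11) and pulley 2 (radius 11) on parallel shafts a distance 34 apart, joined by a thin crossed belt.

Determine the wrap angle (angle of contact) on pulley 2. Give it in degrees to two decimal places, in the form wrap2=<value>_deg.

wrap2=260.64_deg

crossed belt: β = asin((r1+r2)/C) = asin(22/34) = 40.3202°
wrap1 = wrap2 = π + 2β = 260.6404°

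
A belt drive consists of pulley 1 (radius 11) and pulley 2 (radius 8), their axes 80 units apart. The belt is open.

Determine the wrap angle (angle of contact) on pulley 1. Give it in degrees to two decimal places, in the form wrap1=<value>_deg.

open belt: β = asin((r2−r1)/C) = asin(-3/80) = -2.1491°
wrap1 = π − 2β = 184.2982°
wrap2 = π + 2β = 175.7018°

wrap1=184.30_deg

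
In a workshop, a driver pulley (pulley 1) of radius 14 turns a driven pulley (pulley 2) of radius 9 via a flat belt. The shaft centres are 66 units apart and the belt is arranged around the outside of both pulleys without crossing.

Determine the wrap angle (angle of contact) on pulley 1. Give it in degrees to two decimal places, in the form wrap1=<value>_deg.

wrap1=188.69_deg

open belt: β = asin((r2−r1)/C) = asin(-5/66) = -4.3448°
wrap1 = π − 2β = 188.6895°
wrap2 = π + 2β = 171.3105°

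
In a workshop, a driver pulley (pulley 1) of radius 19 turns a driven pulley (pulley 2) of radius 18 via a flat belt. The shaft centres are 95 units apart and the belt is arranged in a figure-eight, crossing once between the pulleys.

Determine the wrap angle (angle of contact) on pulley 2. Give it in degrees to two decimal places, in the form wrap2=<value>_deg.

wrap2=225.84_deg

crossed belt: β = asin((r1+r2)/C) = asin(37/95) = 22.9218°
wrap1 = wrap2 = π + 2β = 225.8435°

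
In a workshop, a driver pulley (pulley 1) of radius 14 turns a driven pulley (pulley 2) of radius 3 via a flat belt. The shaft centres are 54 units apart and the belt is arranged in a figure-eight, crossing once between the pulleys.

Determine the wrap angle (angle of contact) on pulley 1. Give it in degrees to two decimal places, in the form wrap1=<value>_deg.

crossed belt: β = asin((r1+r2)/C) = asin(17/54) = 18.3496°
wrap1 = wrap2 = π + 2β = 216.6993°

wrap1=216.70_deg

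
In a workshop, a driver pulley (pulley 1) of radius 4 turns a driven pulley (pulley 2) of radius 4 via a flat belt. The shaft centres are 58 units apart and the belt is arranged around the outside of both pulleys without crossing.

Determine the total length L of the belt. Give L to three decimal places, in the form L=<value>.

L=141.133

open belt: β = asin((r2−r1)/C) = asin(0/58) = 0.0000°
wrap1 = π − 2β = 180.0000°
wrap2 = π + 2β = 180.0000°
tangent length = C·cosβ = 58.0000
L = r1·wrap1 + r2·wrap2 + 2·C·cosβ = 4·3.1416 + 4·3.1416 + 2·58.0000 = 141.1327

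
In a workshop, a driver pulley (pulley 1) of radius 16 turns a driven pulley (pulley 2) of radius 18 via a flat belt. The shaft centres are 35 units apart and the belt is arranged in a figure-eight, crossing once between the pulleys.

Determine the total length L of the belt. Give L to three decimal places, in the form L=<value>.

L=213.947

crossed belt: β = asin((r1+r2)/C) = asin(34/35) = 76.2709°
wrap1 = wrap2 = π + 2β = 332.5417°
tangent length = C·cosβ = 8.3066
L = (r1+r2)·wrap + 2·C·cosβ = 34·5.8039 + 2·8.3066 = 213.9475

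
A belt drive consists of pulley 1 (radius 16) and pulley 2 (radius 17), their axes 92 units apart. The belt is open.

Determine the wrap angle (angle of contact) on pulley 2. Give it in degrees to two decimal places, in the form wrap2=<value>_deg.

open belt: β = asin((r2−r1)/C) = asin(1/92) = 0.6228°
wrap1 = π − 2β = 178.7544°
wrap2 = π + 2β = 181.2456°

wrap2=181.25_deg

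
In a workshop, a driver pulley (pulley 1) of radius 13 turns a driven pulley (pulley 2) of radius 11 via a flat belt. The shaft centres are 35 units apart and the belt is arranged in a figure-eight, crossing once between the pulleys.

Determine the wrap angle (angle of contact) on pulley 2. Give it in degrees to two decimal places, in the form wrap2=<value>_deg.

wrap2=266.58_deg

crossed belt: β = asin((r1+r2)/C) = asin(24/35) = 43.2918°
wrap1 = wrap2 = π + 2β = 266.5836°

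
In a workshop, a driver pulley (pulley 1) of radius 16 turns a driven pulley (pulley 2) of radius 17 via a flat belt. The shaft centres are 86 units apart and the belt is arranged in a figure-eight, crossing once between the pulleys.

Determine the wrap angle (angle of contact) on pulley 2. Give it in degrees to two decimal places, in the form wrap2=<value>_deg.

wrap2=225.13_deg

crossed belt: β = asin((r1+r2)/C) = asin(33/86) = 22.5644°
wrap1 = wrap2 = π + 2β = 225.1287°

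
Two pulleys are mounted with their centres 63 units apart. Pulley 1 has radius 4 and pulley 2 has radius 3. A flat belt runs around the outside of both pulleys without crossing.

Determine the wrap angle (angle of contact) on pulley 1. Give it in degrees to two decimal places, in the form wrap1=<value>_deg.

open belt: β = asin((r2−r1)/C) = asin(-1/63) = -0.9095°
wrap1 = π − 2β = 181.8190°
wrap2 = π + 2β = 178.1810°

wrap1=181.82_deg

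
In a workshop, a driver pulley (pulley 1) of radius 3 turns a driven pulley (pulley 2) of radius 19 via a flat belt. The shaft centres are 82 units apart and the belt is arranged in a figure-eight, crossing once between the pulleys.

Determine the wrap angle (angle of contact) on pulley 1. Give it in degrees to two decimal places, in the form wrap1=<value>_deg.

crossed belt: β = asin((r1+r2)/C) = asin(22/82) = 15.5627°
wrap1 = wrap2 = π + 2β = 211.1254°

wrap1=211.13_deg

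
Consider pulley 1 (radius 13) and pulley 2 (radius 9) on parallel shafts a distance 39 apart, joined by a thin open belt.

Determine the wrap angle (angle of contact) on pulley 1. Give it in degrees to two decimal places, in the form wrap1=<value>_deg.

open belt: β = asin((r2−r1)/C) = asin(-4/39) = -5.8868°
wrap1 = π − 2β = 191.7737°
wrap2 = π + 2β = 168.2263°

wrap1=191.77_deg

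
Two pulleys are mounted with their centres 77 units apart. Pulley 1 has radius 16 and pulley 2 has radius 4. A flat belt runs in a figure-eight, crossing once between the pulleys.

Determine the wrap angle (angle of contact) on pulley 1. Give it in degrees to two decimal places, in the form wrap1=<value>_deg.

wrap1=210.11_deg

crossed belt: β = asin((r1+r2)/C) = asin(20/77) = 15.0547°
wrap1 = wrap2 = π + 2β = 210.1093°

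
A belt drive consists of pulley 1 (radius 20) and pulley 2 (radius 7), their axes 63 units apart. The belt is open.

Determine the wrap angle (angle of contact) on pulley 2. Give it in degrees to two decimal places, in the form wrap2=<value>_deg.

open belt: β = asin((r2−r1)/C) = asin(-13/63) = -11.9085°
wrap1 = π − 2β = 203.8170°
wrap2 = π + 2β = 156.1830°

wrap2=156.18_deg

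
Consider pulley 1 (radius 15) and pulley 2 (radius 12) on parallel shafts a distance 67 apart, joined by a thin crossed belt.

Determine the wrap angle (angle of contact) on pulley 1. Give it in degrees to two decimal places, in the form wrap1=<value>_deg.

wrap1=227.53_deg

crossed belt: β = asin((r1+r2)/C) = asin(27/67) = 23.7649°
wrap1 = wrap2 = π + 2β = 227.5298°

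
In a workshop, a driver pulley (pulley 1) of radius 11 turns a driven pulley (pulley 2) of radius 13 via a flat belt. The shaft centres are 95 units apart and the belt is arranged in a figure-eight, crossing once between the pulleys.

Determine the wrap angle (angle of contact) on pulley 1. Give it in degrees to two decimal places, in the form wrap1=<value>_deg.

wrap1=209.27_deg

crossed belt: β = asin((r1+r2)/C) = asin(24/95) = 14.6333°
wrap1 = wrap2 = π + 2β = 209.2666°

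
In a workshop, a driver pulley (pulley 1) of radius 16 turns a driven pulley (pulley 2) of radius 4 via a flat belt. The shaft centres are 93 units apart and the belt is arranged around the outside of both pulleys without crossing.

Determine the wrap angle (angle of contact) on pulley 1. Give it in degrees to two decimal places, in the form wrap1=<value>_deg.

open belt: β = asin((r2−r1)/C) = asin(-12/93) = -7.4137°
wrap1 = π − 2β = 194.8273°
wrap2 = π + 2β = 165.1727°

wrap1=194.83_deg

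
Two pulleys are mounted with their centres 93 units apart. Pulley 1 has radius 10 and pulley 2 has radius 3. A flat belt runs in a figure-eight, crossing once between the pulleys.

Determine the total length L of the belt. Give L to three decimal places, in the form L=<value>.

L=228.661

crossed belt: β = asin((r1+r2)/C) = asin(13/93) = 8.0354°
wrap1 = wrap2 = π + 2β = 196.0708°
tangent length = C·cosβ = 92.0869
L = (r1+r2)·wrap + 2·C·cosβ = 13·3.4221 + 2·92.0869 = 228.6609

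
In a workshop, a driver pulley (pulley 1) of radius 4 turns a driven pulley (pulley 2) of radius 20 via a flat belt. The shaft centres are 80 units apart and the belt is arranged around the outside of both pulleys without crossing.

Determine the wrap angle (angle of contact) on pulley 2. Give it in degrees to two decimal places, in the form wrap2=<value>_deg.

wrap2=203.07_deg

open belt: β = asin((r2−r1)/C) = asin(16/80) = 11.5370°
wrap1 = π − 2β = 156.9261°
wrap2 = π + 2β = 203.0739°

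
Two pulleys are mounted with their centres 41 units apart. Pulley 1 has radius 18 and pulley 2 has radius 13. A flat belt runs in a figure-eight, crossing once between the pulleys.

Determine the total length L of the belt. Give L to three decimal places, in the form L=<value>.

crossed belt: β = asin((r1+r2)/C) = asin(31/41) = 49.1214°
wrap1 = wrap2 = π + 2β = 278.2427°
tangent length = C·cosβ = 26.8328
L = (r1+r2)·wrap + 2·C·cosβ = 31·4.8563 + 2·26.8328 = 204.2094

L=204.209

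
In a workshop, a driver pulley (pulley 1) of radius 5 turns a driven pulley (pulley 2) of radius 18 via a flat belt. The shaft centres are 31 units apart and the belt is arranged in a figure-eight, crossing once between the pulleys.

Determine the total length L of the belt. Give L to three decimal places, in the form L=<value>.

L=152.280

crossed belt: β = asin((r1+r2)/C) = asin(23/31) = 47.8966°
wrap1 = wrap2 = π + 2β = 275.7931°
tangent length = C·cosβ = 20.7846
L = (r1+r2)·wrap + 2·C·cosβ = 23·4.8135 + 2·20.7846 = 152.2797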